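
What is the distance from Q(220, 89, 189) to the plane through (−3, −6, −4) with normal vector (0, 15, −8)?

7

The plane has equation n·(r − (−3, −6, −4)) = 0, i.e. n·r = -58.
d = |15·89 + (-8)·189 − (-58)| / √(0 + 225 + 64) = |-119| / 17 = 7.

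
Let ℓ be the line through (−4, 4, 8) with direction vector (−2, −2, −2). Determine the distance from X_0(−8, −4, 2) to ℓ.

Direction vector d = (−2, −2, −2).
AP = (−4, −8, −6); AP·d = 36, |AP|² = 116, |d|² = 12.
distance² = |AP|² − (AP·d)²/|d|² = 116 − 1296/12 = 8, so the distance is 2√2.

2√2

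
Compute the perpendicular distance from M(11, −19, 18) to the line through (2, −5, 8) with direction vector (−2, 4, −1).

Direction vector d = (−2, 4, −1).
AP = (9, −14, 10); AP·d = -84, |AP|² = 377, |d|² = 21.
distance² = |AP|² − (AP·d)²/|d|² = 377 − 7056/21 = 41, so the distance is √41.

√41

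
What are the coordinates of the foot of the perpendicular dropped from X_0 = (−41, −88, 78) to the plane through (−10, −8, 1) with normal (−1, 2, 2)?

The perpendicular from X_0 has direction n = (−1, 2, 2): r = (−41, −88, 78) + μ(−1, 2, 2).
Substitute into the plane: n·(X_0 + μn) = -4 gives 21 + 9μ = -4, so μ = -25/9.
Foot = (−41, −88, 78) + (-25/9)·(−1, 2, 2) = (−344/9, −842/9, 652/9).

(-344/9, -842/9, 652/9)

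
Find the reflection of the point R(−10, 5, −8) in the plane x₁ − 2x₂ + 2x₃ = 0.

With n = (1, −2, 2), the signed offset is (n·R − 0)/|n|² = -36/9 = -4.
R' = R − 2t·n = (−10, 5, −8) − (-8)·(1, −2, 2) = (−2, −11, 8).

(-2, -11, 8)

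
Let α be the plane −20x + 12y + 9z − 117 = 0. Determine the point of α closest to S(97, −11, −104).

n = (−20, 12, 9), |n|² = 625, and n·S − 117 = -3125.
t = -3125/625 = -5, so the foot is S − t·n = (97, −11, −104) − (-5)·(−20, 12, 9) = (−3, 49, −59).

(-3, 49, -59)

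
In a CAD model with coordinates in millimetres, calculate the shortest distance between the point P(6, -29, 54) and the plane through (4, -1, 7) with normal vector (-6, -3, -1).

The plane has equation n·(r − (4, -1, 7)) = 0, i.e. n·r = -28.
n = (-6, -3, -1); n·P − (-28) = 25; |n| = √46; distance = 25/√46.

25√46/46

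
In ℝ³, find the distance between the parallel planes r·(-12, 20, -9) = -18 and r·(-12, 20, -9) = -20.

2/25

With common normal n = (-12, 20, -9) (|n| = 25), the distance is |(-18) − (-20)|/|n| = 2/25.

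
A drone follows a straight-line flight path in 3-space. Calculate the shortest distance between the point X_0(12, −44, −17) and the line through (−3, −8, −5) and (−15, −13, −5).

A direction vector is d = (−12, −5, 0).
AP = (15, −36, −12), and AP × d = (−60, 144, −507).
|AP × d|² = 281385 and |d|² = 169, so the distance is √(281385/169) = √1665 = 3√185.

3√185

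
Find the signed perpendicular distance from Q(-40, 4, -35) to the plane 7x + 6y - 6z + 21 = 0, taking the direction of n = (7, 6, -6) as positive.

-25/11

n·Q − (-21) = -25.
|n| = 11, so the signed distance is -25/11.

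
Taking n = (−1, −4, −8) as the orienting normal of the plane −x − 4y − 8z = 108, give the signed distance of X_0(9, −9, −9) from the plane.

-1

n·X_0 − 108 = -9.
|n| = 9, so the signed distance is -9/9 = -1.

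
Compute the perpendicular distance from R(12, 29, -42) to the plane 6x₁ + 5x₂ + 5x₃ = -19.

Normal vector n = (6, 5, 5), and n·(12, 29, -42) - (-19) = 26.
|n| = √(36 + 25 + 25) = √86, so the distance is |26|/√86 = 13√86/43.

26/√86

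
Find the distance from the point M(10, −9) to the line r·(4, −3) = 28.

39/5

The normal to the line is n = (4, −3) with |n| = 5.
|n·M − 28| = |67 − 28| = 39, so the distance is 39/5.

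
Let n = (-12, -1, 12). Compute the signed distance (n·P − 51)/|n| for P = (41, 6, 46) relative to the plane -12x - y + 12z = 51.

3/17

n·P − 51 = 3.
|n| = 17, so the signed distance is 3/17.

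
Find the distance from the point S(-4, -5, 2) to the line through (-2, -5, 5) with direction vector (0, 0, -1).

2

Direction vector d = (0, 0, -1).
AP = (-2, 0, -3), and AP × d = (0, -2, 0).
|AP × d|² = 4 and |d|² = 1, so the distance is √4 = 2.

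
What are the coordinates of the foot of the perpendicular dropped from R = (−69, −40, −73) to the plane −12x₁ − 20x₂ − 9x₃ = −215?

(-21, 40, -37)

n = (−12, −20, −9), |n|² = 625, and n·R − (-215) = 2500.
t = 2500/625 = 4, so the foot is R − t·n = (−69, −40, −73) − 4·(−12, −20, −9) = (−21, 40, −37).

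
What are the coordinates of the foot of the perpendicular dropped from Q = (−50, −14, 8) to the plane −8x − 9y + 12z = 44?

(-34, 4, -16)

The perpendicular from Q has direction n = (−8, −9, 12): r = (−50, −14, 8) + λ(−8, −9, 12).
Substitute into the plane: n·(Q + λn) = 44 gives 622 + 289λ = 44, so λ = -2.
Foot = (−50, −14, 8) + (-2)·(−8, −9, 12) = (−34, 4, −16).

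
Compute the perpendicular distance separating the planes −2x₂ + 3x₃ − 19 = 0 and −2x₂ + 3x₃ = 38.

With common normal n = (0, −2, 3) (|n| = √13), the distance is |19 − 38|/|n| = 19/√13 = 19√13/13.

19/√13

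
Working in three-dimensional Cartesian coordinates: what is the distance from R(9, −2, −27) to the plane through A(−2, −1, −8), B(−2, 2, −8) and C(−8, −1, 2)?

2/√34

AB = (0, 3, 0) and AC = (−6, 0, 10), so a normal is n = AB × AC = (30, 0, 18).
n = (30, 0, 18); n·P − (-204) = -12; |n| = 6√34; distance = 12/(6√34) = √34/17.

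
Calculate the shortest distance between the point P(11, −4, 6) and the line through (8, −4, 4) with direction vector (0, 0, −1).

Direction vector d = (0, 0, −1).
AP = (3, 0, 2); AP·d = -2, |AP|² = 13, |d|² = 1.
distance² = |AP|² − (AP·d)²/|d|² = 13 − 4/1 = 9, so the distance is 3.

3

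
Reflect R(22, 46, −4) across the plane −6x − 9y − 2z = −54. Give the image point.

(-26, -26, -20)

With n = (−6, −9, −2), the signed offset is (n·R − (-54))/|n|² = -484/121 = -4.
R' = R − 2t·n = (22, 46, −4) − (-8)·(−6, −9, −2) = (−26, −26, −20).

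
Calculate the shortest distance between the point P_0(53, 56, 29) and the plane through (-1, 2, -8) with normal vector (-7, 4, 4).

14/9

The plane has equation n·(r − (-1, 2, -8)) = 0, i.e. n·r = -17.
Then n·(53, 56, 29) - (-17) = -14.
|n| = √(49 + 16 + 16) = 9, so the distance is |-14|/9 = 14/9.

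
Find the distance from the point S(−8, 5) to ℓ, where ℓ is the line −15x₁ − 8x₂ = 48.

32/17

d = |(-15)·(-8) + (-8)·5 − 48| / √(225 + 64) = |32|/17 = 32/17.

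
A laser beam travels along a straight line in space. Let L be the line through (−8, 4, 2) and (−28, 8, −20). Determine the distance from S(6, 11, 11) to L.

√101

A direction vector is d = (−20, 4, −22).
AP = (14, 7, 9); AP·d = -450, |AP|² = 326, |d|² = 900.
distance² = |AP|² − (AP·d)²/|d|² = 326 − 202500/900 = 101, so the distance is √101.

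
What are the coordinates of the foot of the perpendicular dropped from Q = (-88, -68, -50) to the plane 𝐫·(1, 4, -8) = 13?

(-265/3, -208/3, -142/3)

n = (1, 4, -8), |n|² = 81, and n·Q − 13 = 27.
t = 27/81 = 1/3, so the foot is Q − t·n = (-88, -68, -50) − (1/3)·(1, 4, -8) = (-265/3, -208/3, -142/3).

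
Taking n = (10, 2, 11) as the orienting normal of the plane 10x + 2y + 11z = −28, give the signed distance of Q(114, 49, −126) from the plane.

n·Q − (-28) = -120.
|n| = 15, so the signed distance is -120/15 = -8.

-8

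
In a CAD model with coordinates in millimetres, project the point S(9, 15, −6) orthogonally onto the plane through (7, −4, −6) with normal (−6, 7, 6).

(15, 8, -12)

The perpendicular from S has direction n = (−6, 7, 6): r = (9, 15, −6) + λ(−6, 7, 6).
Substitute into the plane: n·(S + λn) = -106 gives 15 + 121λ = -106, so λ = -1.
Foot = (9, 15, −6) + (-1)·(−6, 7, 6) = (15, 8, −12).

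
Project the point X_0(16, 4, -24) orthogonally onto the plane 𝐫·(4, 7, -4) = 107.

(12, -3, -20)

The perpendicular from X_0 has direction n = (4, 7, -4): r = (16, 4, -24) + t(4, 7, -4).
Substitute into the plane: n·(X_0 + tn) = 107 gives 188 + 81t = 107, so t = -1.
Foot = (16, 4, -24) + (-1)·(4, 7, -4) = (12, -3, -20).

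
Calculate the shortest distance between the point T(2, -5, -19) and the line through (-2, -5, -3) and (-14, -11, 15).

A direction vector is d = (-12, -6, 18).
AP = (4, 0, -16), and AP × d = (-96, 120, -24).
|AP × d|² = 24192 and |d|² = 504, so the distance is √(24192/504) = √48 = 4√3.

4√3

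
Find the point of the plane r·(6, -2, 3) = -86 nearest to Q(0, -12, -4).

n = (6, -2, 3), |n|² = 49, and n·Q − (-86) = 98.
t = 98/49 = 2, so the foot is Q − t·n = (0, -12, -4) − 2·(6, -2, 3) = (-12, -8, -10).

(-12, -8, -10)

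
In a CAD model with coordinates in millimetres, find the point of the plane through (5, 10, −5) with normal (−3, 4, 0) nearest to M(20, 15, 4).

The perpendicular from M has direction n = (−3, 4, 0): r = (20, 15, 4) + λ(−3, 4, 0).
Substitute into the plane: n·(M + λn) = 25 gives 0 + 25λ = 25, so λ = 1.
Foot = (20, 15, 4) + 1·(−3, 4, 0) = (17, 19, 4).

(17, 19, 4)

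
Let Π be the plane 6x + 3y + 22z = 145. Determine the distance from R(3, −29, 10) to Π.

6/23

Normal vector n = (6, 3, 22), and n·(3, −29, 10) − 145 = 6.
|n| = √(36 + 9 + 484) = 23, so the distance is |6|/23 = 6/23.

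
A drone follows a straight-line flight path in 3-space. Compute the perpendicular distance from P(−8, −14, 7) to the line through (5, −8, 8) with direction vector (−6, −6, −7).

Direction vector d = (−6, −6, −7).
AP = (−13, −6, −1); AP·d = 121, |AP|² = 206, |d|² = 121.
distance² = |AP|² − (AP·d)²/|d|² = 206 − 14641/121 = 85, so the distance is √85.

√85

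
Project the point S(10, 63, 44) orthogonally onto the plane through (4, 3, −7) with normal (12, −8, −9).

(46, 39, 17)

n = (12, −8, −9), |n|² = 289, and n·S − 87 = -867.
t = -867/289 = -3, so the foot is S − t·n = (10, 63, 44) − (-3)·(12, −8, −9) = (46, 39, 17).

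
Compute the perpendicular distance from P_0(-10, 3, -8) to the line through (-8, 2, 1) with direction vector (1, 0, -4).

3√2

Direction vector d = (1, 0, -4).
AP = (-2, 1, -9); AP·d = 34, |AP|² = 86, |d|² = 17.
distance² = |AP|² − (AP·d)²/|d|² = 86 − 1156/17 = 18, so the distance is 3√2.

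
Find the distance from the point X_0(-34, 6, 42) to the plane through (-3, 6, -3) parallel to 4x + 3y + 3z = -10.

Parallel planes share the normal n = (4, 3, 3); since (-3, 6, -3) lies on the plane, its equation is 4x + 3y + 3z = -3.
Then n·(-34, 6, 42) - (-3) = 11.
|n| = √(16 + 9 + 9) = √34, so the distance is |11|/√34 = 11/√34.

11/√34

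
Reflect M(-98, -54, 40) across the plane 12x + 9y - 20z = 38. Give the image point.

(-2, 18, -120)

With n = (12, 9, -20), the signed offset is (n·M − 38)/|n|² = -2500/625 = -4.
M' = M − 2t·n = (-98, -54, 40) − (-8)·(12, 9, -20) = (-2, 18, -120).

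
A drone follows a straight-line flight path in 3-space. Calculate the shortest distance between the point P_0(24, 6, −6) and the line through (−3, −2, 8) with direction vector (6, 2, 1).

3√37

Direction vector d = (6, 2, 1).
AP = (27, 8, −14), and AP × d = (36, −111, 6).
|AP × d|² = 13653 and |d|² = 41, so the distance is √(13653/41) = √333 = 3√37.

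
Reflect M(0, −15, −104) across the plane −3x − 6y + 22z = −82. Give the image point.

(-24, -63, 72)

n = (−3, −6, 22), |n|² = 529, n·M − (-82) = -2116, so t = -2116/529 = -4.
Foot F = M − (-4)·n = (−12, −39, −16); the reflection is 2F − M = (−24, −63, 72).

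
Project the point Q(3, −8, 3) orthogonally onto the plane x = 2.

n = (1, 0, 0), |n|² = 1, and n·Q − 2 = 1.
t = 1/1 = 1, so the foot is Q − t·n = (3, −8, 3) − 1·(1, 0, 0) = (2, −8, 3).

(2, -8, 3)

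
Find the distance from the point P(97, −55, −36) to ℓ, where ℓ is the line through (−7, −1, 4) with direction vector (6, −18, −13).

Direction vector d = (6, −18, −13).
AP = (104, −54, −40); AP·d = 2116, |AP|² = 15332, |d|² = 529.
distance² = |AP|² − (AP·d)²/|d|² = 15332 − 4477456/529 = 6868, so the distance is 2√1717.

2√1717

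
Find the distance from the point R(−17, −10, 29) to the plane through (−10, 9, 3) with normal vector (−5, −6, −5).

19/√86

The plane has equation n·(r − (−10, 9, 3)) = 0, i.e. n·r = -19.
Then n·(−17, −10, 29) − (−19) = 19.
|n| = √(25 + 36 + 25) = √86, so the distance is |19|/√86 = 19√86/86.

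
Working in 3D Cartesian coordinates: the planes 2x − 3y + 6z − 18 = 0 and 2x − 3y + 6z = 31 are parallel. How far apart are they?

13/7

With common normal n = (2, −3, 6) (|n| = 7), the distance is |18 − 31|/|n| = 13/7.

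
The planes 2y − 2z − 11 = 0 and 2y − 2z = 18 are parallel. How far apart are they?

With common normal n = (0, 2, −2) (|n| = 2√2), the distance is |11 − 18|/|n| = 7/(2√2).

7√2/4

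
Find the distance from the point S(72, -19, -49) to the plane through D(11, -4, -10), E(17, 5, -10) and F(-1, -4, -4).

3

DE = (6, 9, 0) and DF = (-12, 0, 6), so a normal is n = DE × DF = (54, -36, 108).
n = (54, -36, 108); n·P − (-342) = -378; |n| = 126; distance = 378/126 = 3.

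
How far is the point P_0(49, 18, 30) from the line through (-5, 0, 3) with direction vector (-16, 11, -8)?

Direction vector d = (-16, 11, -8).
AP = (54, 18, 27); AP·d = -882, |AP|² = 3969, |d|² = 441.
distance² = |AP|² − (AP·d)²/|d|² = 3969 − 777924/441 = 2205, so the distance is 21√5.

21√5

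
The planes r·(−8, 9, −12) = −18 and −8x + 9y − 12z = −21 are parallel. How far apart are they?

Both planes have normal n = (−8, 9, −12), |n| = 17. Any point on the first plane is at distance |(-21) − (-18)|/|n| = 3/17 from the second.

3/17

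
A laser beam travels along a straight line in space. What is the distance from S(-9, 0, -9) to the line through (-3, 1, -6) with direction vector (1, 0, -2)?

√46

Direction vector d = (1, 0, -2).
AP = (-6, -1, -3), and AP × d = (2, -15, 1).
|AP × d|² = 230 and |d|² = 5, so the distance is √(230/5) = √46.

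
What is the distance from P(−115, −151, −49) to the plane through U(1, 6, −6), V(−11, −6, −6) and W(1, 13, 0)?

5

UV = (−12, −12, 0) and UW = (0, 7, 6), so a normal is n = UV × UW = (−72, 72, −84).
Then n·(−115, −151, −49) − 864 = 660.
|n| = √(5184 + 5184 + 7056) = 132, so the distance is |660|/132 = 5.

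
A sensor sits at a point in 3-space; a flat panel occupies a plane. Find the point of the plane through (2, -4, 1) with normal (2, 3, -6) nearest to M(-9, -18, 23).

The perpendicular from M has direction n = (2, 3, -6): r = (-9, -18, 23) + t(2, 3, -6).
Substitute into the plane: n·(M + tn) = -14 gives -210 + 49t = -14, so t = 4.
Foot = (-9, -18, 23) + 4·(2, 3, -6) = (-1, -6, -1).

(-1, -6, -1)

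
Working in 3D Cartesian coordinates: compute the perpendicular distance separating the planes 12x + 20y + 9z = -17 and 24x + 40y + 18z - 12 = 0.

23/25

Divide the second equation by 2 to match normals: 12x + 20y + 9z = 6.
With common normal n = (12, 20, 9) (|n| = 25), the distance is |(-17) − 6|/|n| = 23/25.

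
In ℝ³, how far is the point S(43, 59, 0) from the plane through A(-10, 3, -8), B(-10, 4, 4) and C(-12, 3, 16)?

AB = (0, 1, 12) and AC = (-2, 0, 24), so a normal is n = AB × AC = (24, -24, 2).
n = (24, -24, 2); n·P − (-328) = -56; |n| = 34; distance = 56/34 = 28/17.

28/17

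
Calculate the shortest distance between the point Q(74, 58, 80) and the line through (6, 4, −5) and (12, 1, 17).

√6301

A direction vector is d = (6, −3, 22).
AP = (68, 54, 85); AP·d = 2116, |AP|² = 14765, |d|² = 529.
distance² = |AP|² − (AP·d)²/|d|² = 14765 − 4477456/529 = 6301, so the distance is √6301.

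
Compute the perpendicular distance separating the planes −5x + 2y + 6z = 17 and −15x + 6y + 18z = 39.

Divide the second equation by 3 to match normals: −5x + 2y + 6z = 13.
Both planes have normal n = (−5, 2, 6), |n| = √65. Any point on the first plane is at distance |13 − 17|/|n| = 4/√65 from the second.

4√65/65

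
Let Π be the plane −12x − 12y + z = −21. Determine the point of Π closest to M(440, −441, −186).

(7372/17, -7605/17, -3153/17)

n = (−12, −12, 1), |n|² = 289, and n·M − (-21) = -153.
t = -153/289 = -9/17, so the foot is M − t·n = (440, −441, −186) − (-9/17)·(−12, −12, 1) = (7372/17, −7605/17, −3153/17).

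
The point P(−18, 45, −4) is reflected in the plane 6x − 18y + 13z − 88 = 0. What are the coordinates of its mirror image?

n = (6, −18, 13), |n|² = 529, n·P − 88 = -1058, so t = -1058/529 = -2.
Foot F = P − (-2)·n = (−6, 9, 22); the reflection is 2F − P = (6, −27, 48).

(6, -27, 48)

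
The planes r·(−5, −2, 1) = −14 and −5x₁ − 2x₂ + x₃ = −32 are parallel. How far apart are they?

With common normal n = (−5, −2, 1) (|n| = √30), the distance is |(-14) − (-32)|/|n| = 18/√30 = 3√30/5.

18/√30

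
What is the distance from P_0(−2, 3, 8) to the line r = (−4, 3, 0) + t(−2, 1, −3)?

Direction vector d = (−2, 1, −3).
AP = (2, 0, 8); AP·d = -28, |AP|² = 68, |d|² = 14.
distance² = |AP|² − (AP·d)²/|d|² = 68 − 784/14 = 12, so the distance is 2√3.

2√3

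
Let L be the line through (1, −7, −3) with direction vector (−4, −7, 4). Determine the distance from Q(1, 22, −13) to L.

Direction vector d = (−4, −7, 4).
AP = (0, 29, −10); AP·d = -243, |AP|² = 941, |d|² = 81.
distance² = |AP|² − (AP·d)²/|d|² = 941 − 59049/81 = 212, so the distance is 2√53.

2√53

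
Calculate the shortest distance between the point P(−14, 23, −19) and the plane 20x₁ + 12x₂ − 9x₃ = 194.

27/25

n = (20, 12, −9); n·P − 194 = -27; |n| = 25; distance = 27/25.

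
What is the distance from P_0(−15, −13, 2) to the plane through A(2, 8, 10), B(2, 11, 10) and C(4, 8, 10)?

8

AB = (0, 3, 0) and AC = (2, 0, 0), so a normal is n = AB × AC = (0, 0, −6).
Then n·(−15, −13, 2) − (−60) = 48.
|n| = √(0 + 0 + 36) = 6, so the distance is |48|/6 = 8.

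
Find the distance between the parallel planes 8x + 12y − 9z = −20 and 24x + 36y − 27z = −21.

Divide the second equation by 3 to match normals: 8x + 12y − 9z = -7.
Both planes have normal n = (8, 12, −9), |n| = 17. Any point on the first plane is at distance |(-7) − (-20)|/|n| = 13/17 from the second.

13/17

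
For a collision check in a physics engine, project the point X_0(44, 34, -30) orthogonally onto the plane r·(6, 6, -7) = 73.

(14, 4, 5)

n = (6, 6, -7), |n|² = 121, and n·X_0 − 73 = 605.
t = 605/121 = 5, so the foot is X_0 − t·n = (44, 34, -30) − 5·(6, 6, -7) = (14, 4, 5).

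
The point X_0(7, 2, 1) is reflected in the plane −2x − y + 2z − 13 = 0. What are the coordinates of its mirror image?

With n = (−2, −1, 2), the signed offset is (n·X_0 − 13)/|n|² = -27/9 = -3.
X_0' = X_0 − 2t·n = (7, 2, 1) − (-6)·(−2, −1, 2) = (−5, −4, 13).

(-5, -4, 13)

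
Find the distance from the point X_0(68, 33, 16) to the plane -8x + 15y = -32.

1

Normal vector n = (-8, 15, 0), and n·(68, 33, 16) - (-32) = -17.
|n| = √(64 + 225 + 0) = 17, so the distance is |-17|/17 = 1.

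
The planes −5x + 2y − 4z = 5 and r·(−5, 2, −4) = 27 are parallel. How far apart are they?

22√5/15

With common normal n = (−5, 2, −4) (|n| = 3√5), the distance is |5 − 27|/|n| = 22/(3√5) = 22√5/15.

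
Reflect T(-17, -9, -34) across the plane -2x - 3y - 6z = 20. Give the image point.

With n = (-2, -3, -6), the signed offset is (n·T − 20)/|n|² = 245/49 = 5.
T' = T − 2t·n = (-17, -9, -34) − 10·(-2, -3, -6) = (3, 21, 26).

(3, 21, 26)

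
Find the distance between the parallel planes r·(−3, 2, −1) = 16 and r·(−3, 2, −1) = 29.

With common normal n = (−3, 2, −1) (|n| = √14), the distance is |16 − 29|/|n| = 13/√14 = 13√14/14.

13√14/14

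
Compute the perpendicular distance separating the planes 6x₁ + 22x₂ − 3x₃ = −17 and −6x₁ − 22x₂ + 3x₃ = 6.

11/23

Divide the second equation by -1 to match normals: 6x₁ + 22x₂ − 3x₃ = -6.
Both planes have normal n = (6, 22, −3), |n| = 23. Any point on the first plane is at distance |(-6) − (-17)|/|n| = 11/23 from the second.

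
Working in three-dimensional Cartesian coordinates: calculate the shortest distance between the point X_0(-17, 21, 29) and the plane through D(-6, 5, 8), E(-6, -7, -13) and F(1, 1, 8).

16/9

DE = (0, -12, -21) and DF = (7, -4, 0), so a normal is n = DE × DF = (-84, -147, 84).
Then n·(-17, 21, 29) - 441 = 336.
|n| = √(7056 + 21609 + 7056) = 189, so the distance is |336|/189 = 16/9.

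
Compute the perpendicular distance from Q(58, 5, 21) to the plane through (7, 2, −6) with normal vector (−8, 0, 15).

The plane has equation n·(r − (7, 2, −6)) = 0, i.e. n·r = -146.
n = (−8, 0, 15); n·P − (-146) = -3; |n| = 17; distance = 3/17.

3/17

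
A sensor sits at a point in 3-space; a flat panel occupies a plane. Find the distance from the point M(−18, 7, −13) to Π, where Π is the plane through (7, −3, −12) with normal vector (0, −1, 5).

The plane has equation n·(r − (7, −3, −12)) = 0, i.e. n·r = -57.
n = (0, −1, 5); n·P − (-57) = -15; |n| = √26; distance = 15/√26 = 15√26/26.

15/√26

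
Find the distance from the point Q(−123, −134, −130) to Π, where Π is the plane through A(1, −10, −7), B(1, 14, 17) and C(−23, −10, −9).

AB = (0, 24, 24) and AC = (−24, 0, −2), so a normal is n = AB × AC = (−48, −576, 576).
d = |(-48)·(-123) + (-576)·(-134) + 576·(-130) − 1680| / √(2304 + 331776 + 331776) = |6528| / 816 = 8.

8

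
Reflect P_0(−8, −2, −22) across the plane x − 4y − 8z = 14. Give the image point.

With n = (1, −4, −8), the signed offset is (n·P_0 − 14)/|n|² = 162/81 = 2.
P_0' = P_0 − 2t·n = (−8, −2, −22) − 4·(1, −4, −8) = (−12, 14, 10).

(-12, 14, 10)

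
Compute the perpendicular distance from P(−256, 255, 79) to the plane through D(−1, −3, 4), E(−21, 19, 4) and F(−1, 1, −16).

DE = (−20, 22, 0) and DF = (0, 4, −20), so a normal is n = DE × DF = (−440, −400, −80).
d = |(-440)·(-256) + (-400)·255 + (-80)·79 − 1320| / √(193600 + 160000 + 6400) = |3000| / 600 = 5.

5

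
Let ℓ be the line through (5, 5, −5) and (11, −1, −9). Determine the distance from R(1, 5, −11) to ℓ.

2√13

A direction vector is d = (6, −6, −4).
AP = (−4, 0, −6), and AP × d = (−36, −52, 24).
|AP × d|² = 4576 and |d|² = 88, so the distance is √(4576/88) = √52 = 2√13.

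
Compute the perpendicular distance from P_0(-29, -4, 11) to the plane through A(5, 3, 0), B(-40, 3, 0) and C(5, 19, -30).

AB = (-45, 0, 0) and AC = (0, 16, -30), so a normal is n = AB × AC = (0, -1350, -720).
Then n·(-29, -4, 11) - (-4050) = 1530.
|n| = √(0 + 1822500 + 518400) = 1530, so the distance is |1530|/1530 = 1.

1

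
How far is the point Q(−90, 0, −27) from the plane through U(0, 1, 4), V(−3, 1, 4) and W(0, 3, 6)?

15√2

UV = (−3, 0, 0) and UW = (0, 2, 2), so a normal is n = UV × UW = (0, 6, −6).
Then n·(−90, 0, −27) − (−18) = 180.
|n| = √(0 + 36 + 36) = 6√2, so the distance is |180|/(6√2) = 15√2.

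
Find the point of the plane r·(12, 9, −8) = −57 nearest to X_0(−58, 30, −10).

The perpendicular from X_0 has direction n = (12, 9, −8): r = (−58, 30, −10) + μ(12, 9, −8).
Substitute into the plane: n·(X_0 + μn) = -57 gives -346 + 289μ = -57, so μ = 1.
Foot = (−58, 30, −10) + 1·(12, 9, −8) = (−46, 39, −18).

(-46, 39, -18)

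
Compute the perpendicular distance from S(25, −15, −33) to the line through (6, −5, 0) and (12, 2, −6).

√1066

A direction vector is d = (6, 7, −6).
AP = (19, −10, −33); AP·d = 242, |AP|² = 1550, |d|² = 121.
distance² = |AP|² − (AP·d)²/|d|² = 1550 − 58564/121 = 1066, so the distance is √1066.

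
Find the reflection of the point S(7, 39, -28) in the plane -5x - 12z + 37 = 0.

(27, 39, 20)

n = (-5, 0, -12), |n|² = 169, n·S − (-37) = 338, so t = 338/169 = 2.
Foot F = S − 2·n = (17, 39, -4); the reflection is 2F − S = (27, 39, 20).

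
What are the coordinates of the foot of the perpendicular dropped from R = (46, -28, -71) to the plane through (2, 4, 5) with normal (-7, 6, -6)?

(478/11, -284/11, -805/11)

The perpendicular from R has direction n = (-7, 6, -6): r = (46, -28, -71) + λ(-7, 6, -6).
Substitute into the plane: n·(R + λn) = -20 gives -64 + 121λ = -20, so λ = 4/11.
Foot = (46, -28, -71) + (4/11)·(-7, 6, -6) = (478/11, -284/11, -805/11).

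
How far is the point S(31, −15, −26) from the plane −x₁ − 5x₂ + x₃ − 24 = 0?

n = (−1, −5, 1); n·P − 24 = -6; |n| = 3√3; distance = 6/(3√3) = 2/√3.

2/√3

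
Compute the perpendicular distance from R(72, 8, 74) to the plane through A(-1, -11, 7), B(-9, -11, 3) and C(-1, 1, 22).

9/√5

AB = (-8, 0, -4) and AC = (0, 12, 15), so a normal is n = AB × AC = (48, 120, -96).
Then n·(72, 8, 74) - (-2040) = -648.
|n| = √(2304 + 14400 + 9216) = 72√5, so the distance is |-648|/(72√5) = 9/√5.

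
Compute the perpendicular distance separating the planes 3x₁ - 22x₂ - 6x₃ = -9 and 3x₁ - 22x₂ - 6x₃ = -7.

Both planes have normal n = (3, -22, -6), |n| = 23. Any point on the first plane is at distance |(-7) − (-9)|/|n| = 2/23 from the second.

2/23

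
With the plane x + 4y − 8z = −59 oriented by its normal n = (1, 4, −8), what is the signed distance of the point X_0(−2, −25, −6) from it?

5/9

n·X_0 − (-59) = 5.
|n| = 9, so the signed distance is 5/9.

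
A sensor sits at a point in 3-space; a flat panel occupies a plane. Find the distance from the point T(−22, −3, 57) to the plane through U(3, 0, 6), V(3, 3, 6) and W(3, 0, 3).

25

UV = (0, 3, 0) and UW = (0, 0, −3), so a normal is n = UV × UW = (−9, 0, 0).
Then n·(−22, −3, 57) − (−27) = 225.
|n| = √(81 + 0 + 0) = 9, so the distance is |225|/9 = 25.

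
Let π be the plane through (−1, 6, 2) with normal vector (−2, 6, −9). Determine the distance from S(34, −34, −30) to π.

2

The plane has equation n·(r − (−1, 6, 2)) = 0, i.e. n·r = 20.
Then n·(34, −34, −30) − 20 = −22.
|n| = √(4 + 36 + 81) = 11, so the distance is |-22|/11 = 2.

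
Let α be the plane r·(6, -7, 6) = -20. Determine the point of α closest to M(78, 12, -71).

(870/11, 118/11, -769/11)

n = (6, -7, 6), |n|² = 121, and n·M − (-20) = -22.
t = -22/121 = -2/11, so the foot is M − t·n = (78, 12, -71) − (-2/11)·(6, -7, 6) = (870/11, 118/11, -769/11).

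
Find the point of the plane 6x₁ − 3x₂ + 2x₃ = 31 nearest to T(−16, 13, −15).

(8, 1, -7)

The perpendicular from T has direction n = (6, −3, 2): r = (−16, 13, −15) + λ(6, −3, 2).
Substitute into the plane: n·(T + λn) = 31 gives -165 + 49λ = 31, so λ = 4.
Foot = (−16, 13, −15) + 4·(6, −3, 2) = (8, 1, −7).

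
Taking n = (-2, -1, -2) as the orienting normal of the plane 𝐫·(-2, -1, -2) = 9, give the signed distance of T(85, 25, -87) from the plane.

n·T − 9 = -30.
|n| = 3, so the signed distance is -30/3 = -10.

-10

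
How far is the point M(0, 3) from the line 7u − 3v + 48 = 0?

d = |7·0 + (-3)·3 − (-48)| / √(49 + 9) = |39|/√58 = 39/√58.

39√58/58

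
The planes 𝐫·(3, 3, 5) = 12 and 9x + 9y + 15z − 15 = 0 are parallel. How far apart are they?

Divide the second equation by 3 to match normals: 3x + 3y + 5z = 5.
With common normal n = (3, 3, 5) (|n| = √43), the distance is |12 − 5|/|n| = 7/√43 = 7√43/43.

7/√43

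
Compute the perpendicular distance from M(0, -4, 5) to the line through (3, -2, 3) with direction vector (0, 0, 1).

√13

Direction vector d = (0, 0, 1).
AP = (-3, -2, 2), and AP × d = (-2, 3, 0).
|AP × d|² = 13 and |d|² = 1, so the distance is √13.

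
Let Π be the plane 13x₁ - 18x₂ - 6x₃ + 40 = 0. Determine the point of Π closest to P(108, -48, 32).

n = (13, -18, -6), |n|² = 529, and n·P − (-40) = 2116.
t = 2116/529 = 4, so the foot is P − t·n = (108, -48, 32) − 4·(13, -18, -6) = (56, 24, 56).

(56, 24, 56)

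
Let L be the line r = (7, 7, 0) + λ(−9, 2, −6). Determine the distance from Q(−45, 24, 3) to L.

Direction vector d = (−9, 2, −6).
AP = (−52, 17, 3), and AP × d = (−108, −339, 49).
|AP × d|² = 128986 and |d|² = 121, so the distance is √(128986/121) = √1066.

√1066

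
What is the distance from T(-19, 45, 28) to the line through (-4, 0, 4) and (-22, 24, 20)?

15

A direction vector is d = (-18, 24, 16).
AP = (-15, 45, 24); AP·d = 1734, |AP|² = 2826, |d|² = 1156.
distance² = |AP|² − (AP·d)²/|d|² = 2826 − 3006756/1156 = 225, so the distance is 15.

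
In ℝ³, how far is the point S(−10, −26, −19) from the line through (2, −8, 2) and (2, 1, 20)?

3√21

A direction vector is d = (0, 9, 18).
AP = (−12, −18, −21), and AP × d = (−135, 216, −108).
|AP × d|² = 76545 and |d|² = 405, so the distance is √(76545/405) = √189 = 3√21.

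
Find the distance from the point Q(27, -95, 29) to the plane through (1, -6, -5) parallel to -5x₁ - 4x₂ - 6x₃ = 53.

Parallel planes share the normal n = (-5, -4, -6); since (1, -6, -5) lies on the plane, its equation is -5x₁ - 4x₂ - 6x₃ = 49.
Then n·(27, -95, 29) - 49 = 22.
|n| = √(25 + 16 + 36) = √77, so the distance is |22|/√77 = 2√77/7.

22/√77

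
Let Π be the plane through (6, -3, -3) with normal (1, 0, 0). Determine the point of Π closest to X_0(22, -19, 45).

(6, -19, 45)

The perpendicular from X_0 has direction n = (1, 0, 0): r = (22, -19, 45) + λ(1, 0, 0).
Substitute into the plane: n·(X_0 + λn) = 6 gives 22 + 1λ = 6, so λ = -16.
Foot = (22, -19, 45) + (-16)·(1, 0, 0) = (6, -19, 45).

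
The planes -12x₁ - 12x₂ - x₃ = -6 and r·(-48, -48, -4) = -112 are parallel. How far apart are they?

Divide the second equation by 4 to match normals: -12x₁ - 12x₂ - x₃ = -28.
With common normal n = (-12, -12, -1) (|n| = 17), the distance is |(-6) − (-28)|/|n| = 22/17.

22/17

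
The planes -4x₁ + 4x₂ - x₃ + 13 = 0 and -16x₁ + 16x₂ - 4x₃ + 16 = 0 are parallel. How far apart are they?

Divide the second equation by 4 to match normals: -4x₁ + 4x₂ - x₃ = -4.
Both planes have normal n = (-4, 4, -1), |n| = √33. Any point on the first plane is at distance |(-4) − (-13)|/|n| = 9/√33 from the second.

9/√33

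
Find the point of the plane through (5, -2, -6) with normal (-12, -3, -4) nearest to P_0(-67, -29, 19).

(-7, -14, 39)

The perpendicular from P_0 has direction n = (-12, -3, -4): r = (-67, -29, 19) + λ(-12, -3, -4).
Substitute into the plane: n·(P_0 + λn) = -30 gives 815 + 169λ = -30, so λ = -5.
Foot = (-67, -29, 19) + (-5)·(-12, -3, -4) = (-7, -14, 39).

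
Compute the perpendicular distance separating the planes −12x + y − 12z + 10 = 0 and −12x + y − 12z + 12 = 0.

2/17

Both planes have normal n = (−12, 1, −12), |n| = 17. Any point on the first plane is at distance |(-12) − (-10)|/|n| = 2/17 from the second.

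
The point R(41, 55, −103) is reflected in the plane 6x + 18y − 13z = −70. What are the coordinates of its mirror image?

n = (6, 18, −13), |n|² = 529, n·R − (-70) = 2645, so t = 2645/529 = 5.
Foot F = R − 5·n = (11, −35, −38); the reflection is 2F − R = (−19, −125, 27).

(-19, -125, 27)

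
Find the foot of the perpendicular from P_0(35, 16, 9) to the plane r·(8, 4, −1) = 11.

The perpendicular from P_0 has direction n = (8, 4, −1): r = (35, 16, 9) + λ(8, 4, −1).
Substitute into the plane: n·(P_0 + λn) = 11 gives 335 + 81λ = 11, so λ = -4.
Foot = (35, 16, 9) + (-4)·(8, 4, −1) = (3, 0, 13).

(3, 0, 13)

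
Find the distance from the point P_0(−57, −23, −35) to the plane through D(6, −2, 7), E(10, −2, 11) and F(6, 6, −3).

21/√57

DE = (4, 0, 4) and DF = (0, 8, −10), so a normal is n = DE × DF = (−32, 40, 32).
n = (−32, 40, 32); n·P − (-48) = -168; |n| = 8√57; distance = 168/(8√57) = 7√57/19.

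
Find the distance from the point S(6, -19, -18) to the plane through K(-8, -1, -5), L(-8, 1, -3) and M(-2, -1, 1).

3√3

KL = (0, 2, 2) and KM = (6, 0, 6), so a normal is n = KL × KM = (12, 12, -12).
Then n·(6, -19, -18) - (-48) = 108.
|n| = √(144 + 144 + 144) = 12√3, so the distance is |108|/(12√3) = 3√3.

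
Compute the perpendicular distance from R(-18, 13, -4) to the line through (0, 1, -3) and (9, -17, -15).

A direction vector is d = (9, -18, -12).
AP = (-18, 12, -1), and AP × d = (-162, -225, 216).
|AP × d|² = 123525 and |d|² = 549, so the distance is √(123525/549) = √225 = 15.

15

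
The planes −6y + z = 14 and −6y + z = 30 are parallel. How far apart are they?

With common normal n = (0, −6, 1) (|n| = √37), the distance is |14 − 30|/|n| = 16/√37.

16√37/37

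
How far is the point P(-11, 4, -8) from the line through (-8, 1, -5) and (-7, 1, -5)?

A direction vector is d = (1, 0, 0).
AP = (-3, 3, -3), and AP × d = (0, -3, -3).
|AP × d|² = 18 and |d|² = 1, so the distance is √18 = 3√2.

3√2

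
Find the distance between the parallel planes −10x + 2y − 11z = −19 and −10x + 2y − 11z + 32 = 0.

With common normal n = (−10, 2, −11) (|n| = 15), the distance is |(-19) − (-32)|/|n| = 13/15.

13/15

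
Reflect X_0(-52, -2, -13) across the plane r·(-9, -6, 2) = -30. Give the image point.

n = (-9, -6, 2), |n|² = 121, n·X_0 − (-30) = 484, so t = 484/121 = 4.
Foot F = X_0 − 4·n = (-16, 22, -21); the reflection is 2F − X_0 = (20, 46, -29).

(20, 46, -29)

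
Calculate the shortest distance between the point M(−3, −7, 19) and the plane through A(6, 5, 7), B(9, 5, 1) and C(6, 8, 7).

6√5/5

AB = (3, 0, −6) and AC = (0, 3, 0), so a normal is n = AB × AC = (18, 0, 9).
Then n·(−3, −7, 19) − 171 = −54.
|n| = √(324 + 0 + 81) = 9√5, so the distance is |-54|/(9√5) = 6√5/5.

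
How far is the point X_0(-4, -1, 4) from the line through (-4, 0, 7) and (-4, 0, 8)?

1

A direction vector is d = (0, 0, 1).
AP = (0, -1, -3); AP·d = -3, |AP|² = 10, |d|² = 1.
distance² = |AP|² − (AP·d)²/|d|² = 10 − 9/1 = 1, so the distance is 1.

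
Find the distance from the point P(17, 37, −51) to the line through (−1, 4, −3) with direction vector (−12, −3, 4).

6√61

Direction vector d = (−12, −3, 4).
AP = (18, 33, −48); AP·d = -507, |AP|² = 3717, |d|² = 169.
distance² = |AP|² − (AP·d)²/|d|² = 3717 − 257049/169 = 2196, so the distance is 6√61.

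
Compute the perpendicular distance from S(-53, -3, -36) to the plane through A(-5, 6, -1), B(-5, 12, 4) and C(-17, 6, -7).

AB = (0, 6, 5) and AC = (-12, 0, -6), so a normal is n = AB × AC = (-36, -60, 72).
n = (-36, -60, 72); n·P − (-252) = -252; |n| = 12√70; distance = 252/(12√70) = 3√70/10.

3√70/10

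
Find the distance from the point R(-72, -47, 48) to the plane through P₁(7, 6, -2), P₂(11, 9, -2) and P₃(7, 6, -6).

5

P₁P₂ = (4, 3, 0) and P₁P₃ = (0, 0, -4), so a normal is n = P₁P₂ × P₁P₃ = (-12, 16, 0).
Then n·(-72, -47, 48) - 12 = 100.
|n| = √(144 + 256 + 0) = 20, so the distance is |100|/20 = 5.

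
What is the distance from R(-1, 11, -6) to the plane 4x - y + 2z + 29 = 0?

2/√21

n = (4, -1, 2); n·P − (-29) = 2; |n| = √21; distance = 2/√21.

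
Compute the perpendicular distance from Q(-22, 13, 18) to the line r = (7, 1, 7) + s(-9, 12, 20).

√481

Direction vector d = (-9, 12, 20).
AP = (-29, 12, 11), and AP × d = (108, 481, -240).
|AP × d|² = 300625 and |d|² = 625, so the distance is √(300625/625) = √481.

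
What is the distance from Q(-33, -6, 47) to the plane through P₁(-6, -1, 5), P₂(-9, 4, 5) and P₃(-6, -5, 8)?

P₁P₂ = (-3, 5, 0) and P₁P₃ = (0, -4, 3), so a normal is n = P₁P₂ × P₁P₃ = (15, 9, 12).
d = |15·(-33) + 9·(-6) + 12·47 − (-39)| / √(225 + 81 + 144) = |54| / (15√2) = 9√2/5.

9√2/5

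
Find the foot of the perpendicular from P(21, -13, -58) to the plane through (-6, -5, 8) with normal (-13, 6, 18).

n = (-13, 6, 18), |n|² = 529, and n·P − 192 = -1587.
t = -1587/529 = -3, so the foot is P − t·n = (21, -13, -58) − (-3)·(-13, 6, 18) = (-18, 5, -4).

(-18, 5, -4)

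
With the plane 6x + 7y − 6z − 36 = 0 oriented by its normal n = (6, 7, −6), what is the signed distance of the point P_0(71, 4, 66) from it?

2

n·P_0 − 36 = 22.
|n| = 11, so the signed distance is 22/11 = 2.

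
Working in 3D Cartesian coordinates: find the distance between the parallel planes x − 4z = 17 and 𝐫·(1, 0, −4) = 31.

With common normal n = (1, 0, −4) (|n| = √17), the distance is |17 − 31|/|n| = 14/√17.

14√17/17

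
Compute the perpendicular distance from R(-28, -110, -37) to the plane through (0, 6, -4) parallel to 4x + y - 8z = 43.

4

Parallel planes share the normal n = (4, 1, -8); since (0, 6, -4) lies on the plane, its equation is 4x + y - 8z = 38.
n = (4, 1, -8); n·P − 38 = 36; |n| = 9; distance = 36/9 = 4.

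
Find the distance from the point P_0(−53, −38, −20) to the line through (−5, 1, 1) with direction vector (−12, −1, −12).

3√185

Direction vector d = (−12, −1, −12).
AP = (−48, −39, −21); AP·d = 867, |AP|² = 4266, |d|² = 289.
distance² = |AP|² − (AP·d)²/|d|² = 4266 − 751689/289 = 1665, so the distance is 3√185.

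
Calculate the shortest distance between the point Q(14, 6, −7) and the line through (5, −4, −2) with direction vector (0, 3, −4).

√106

Direction vector d = (0, 3, −4).
AP = (9, 10, −5), and AP × d = (−25, 36, 27).
|AP × d|² = 2650 and |d|² = 25, so the distance is √(2650/25) = √106.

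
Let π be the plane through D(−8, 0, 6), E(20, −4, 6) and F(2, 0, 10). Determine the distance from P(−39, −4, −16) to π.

8/15

DE = (28, −4, 0) and DF = (10, 0, 4), so a normal is n = DE × DF = (−16, −112, 40).
d = |(-16)·(-39) + (-112)·(-4) + 40·(-16) − 368| / √(256 + 12544 + 1600) = |64| / 120 = 8/15.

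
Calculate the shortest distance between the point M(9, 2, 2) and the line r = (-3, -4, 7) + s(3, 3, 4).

Direction vector d = (3, 3, 4).
AP = (12, 6, -5); AP·d = 34, |AP|² = 205, |d|² = 34.
distance² = |AP|² − (AP·d)²/|d|² = 205 − 1156/34 = 171, so the distance is 3√19.

3√19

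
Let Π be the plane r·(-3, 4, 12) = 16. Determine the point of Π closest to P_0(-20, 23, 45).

The perpendicular from P_0 has direction n = (-3, 4, 12): r = (-20, 23, 45) + t(-3, 4, 12).
Substitute into the plane: n·(P_0 + tn) = 16 gives 692 + 169t = 16, so t = -4.
Foot = (-20, 23, 45) + (-4)·(-3, 4, 12) = (-8, 7, -3).

(-8, 7, -3)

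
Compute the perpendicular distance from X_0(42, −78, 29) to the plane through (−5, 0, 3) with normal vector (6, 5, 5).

22/√86

The plane has equation n·(r − (−5, 0, 3)) = 0, i.e. n·r = -15.
Then n·(42, −78, 29) − (−15) = 22.
|n| = √(36 + 25 + 25) = √86, so the distance is |22|/√86 = 22/√86.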